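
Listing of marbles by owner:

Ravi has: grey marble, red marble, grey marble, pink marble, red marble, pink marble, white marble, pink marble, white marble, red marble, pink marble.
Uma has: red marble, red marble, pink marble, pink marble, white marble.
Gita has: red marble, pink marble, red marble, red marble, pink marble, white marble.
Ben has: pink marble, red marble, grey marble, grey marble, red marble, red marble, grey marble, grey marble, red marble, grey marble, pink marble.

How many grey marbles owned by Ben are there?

5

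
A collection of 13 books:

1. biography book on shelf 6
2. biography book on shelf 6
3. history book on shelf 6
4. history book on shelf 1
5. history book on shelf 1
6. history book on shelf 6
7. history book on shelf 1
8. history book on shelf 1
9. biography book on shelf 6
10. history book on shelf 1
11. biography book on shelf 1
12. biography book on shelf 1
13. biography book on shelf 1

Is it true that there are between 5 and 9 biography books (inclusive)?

biography books: 6.
The claim requires 5 ≤ 6 ≤ 9, which holds.

True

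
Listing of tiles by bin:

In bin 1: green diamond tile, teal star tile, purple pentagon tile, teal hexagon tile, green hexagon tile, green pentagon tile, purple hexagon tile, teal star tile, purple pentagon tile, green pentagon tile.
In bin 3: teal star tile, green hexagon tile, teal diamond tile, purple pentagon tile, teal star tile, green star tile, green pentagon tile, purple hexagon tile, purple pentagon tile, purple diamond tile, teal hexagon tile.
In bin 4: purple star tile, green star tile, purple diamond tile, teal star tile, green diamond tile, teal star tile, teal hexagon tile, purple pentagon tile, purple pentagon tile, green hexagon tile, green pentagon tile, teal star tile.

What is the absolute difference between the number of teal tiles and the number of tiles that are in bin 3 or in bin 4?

teal tiles: 11. tiles in bin 3 or in bin 4: 23.
|11 − 23| = 23 − 11 = 12.

12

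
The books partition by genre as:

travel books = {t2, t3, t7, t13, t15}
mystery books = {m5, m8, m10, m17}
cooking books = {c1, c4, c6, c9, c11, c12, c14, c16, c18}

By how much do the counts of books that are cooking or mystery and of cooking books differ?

books that are cooking or mystery: 13. cooking books: 9.
|13 − 9| = 13 − 9 = 4.

4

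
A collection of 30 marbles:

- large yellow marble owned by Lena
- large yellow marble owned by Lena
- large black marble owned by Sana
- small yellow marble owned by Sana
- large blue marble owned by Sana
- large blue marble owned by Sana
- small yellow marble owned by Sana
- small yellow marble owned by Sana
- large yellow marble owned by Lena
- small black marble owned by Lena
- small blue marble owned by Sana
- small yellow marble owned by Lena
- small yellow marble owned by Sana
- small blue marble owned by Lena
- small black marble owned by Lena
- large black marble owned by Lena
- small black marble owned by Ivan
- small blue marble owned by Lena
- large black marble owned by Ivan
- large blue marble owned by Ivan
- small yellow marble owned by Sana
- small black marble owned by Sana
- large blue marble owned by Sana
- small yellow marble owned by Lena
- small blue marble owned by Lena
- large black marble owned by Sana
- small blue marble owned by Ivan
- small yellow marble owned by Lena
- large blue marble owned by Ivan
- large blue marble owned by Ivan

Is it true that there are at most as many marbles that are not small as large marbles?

There are 13 marbles that are not small.
There are 13 large marbles.
The claim requires 13 ≤ 13, which holds.

True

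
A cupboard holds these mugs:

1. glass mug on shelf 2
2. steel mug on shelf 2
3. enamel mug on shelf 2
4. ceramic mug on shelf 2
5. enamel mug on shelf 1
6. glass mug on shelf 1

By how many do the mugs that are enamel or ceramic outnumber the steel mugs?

mugs that are enamel or ceramic: 3.
steel mugs: 1.
3 − 1 = 2.

2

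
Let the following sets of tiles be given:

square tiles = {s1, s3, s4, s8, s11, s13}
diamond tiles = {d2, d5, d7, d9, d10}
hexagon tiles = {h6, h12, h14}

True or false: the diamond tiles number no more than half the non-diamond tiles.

There are 5 diamond tiles.
There are 9 non-diamond tiles.
The claim requires 2 × 5 = 10 ≤ 9, which does not hold.

False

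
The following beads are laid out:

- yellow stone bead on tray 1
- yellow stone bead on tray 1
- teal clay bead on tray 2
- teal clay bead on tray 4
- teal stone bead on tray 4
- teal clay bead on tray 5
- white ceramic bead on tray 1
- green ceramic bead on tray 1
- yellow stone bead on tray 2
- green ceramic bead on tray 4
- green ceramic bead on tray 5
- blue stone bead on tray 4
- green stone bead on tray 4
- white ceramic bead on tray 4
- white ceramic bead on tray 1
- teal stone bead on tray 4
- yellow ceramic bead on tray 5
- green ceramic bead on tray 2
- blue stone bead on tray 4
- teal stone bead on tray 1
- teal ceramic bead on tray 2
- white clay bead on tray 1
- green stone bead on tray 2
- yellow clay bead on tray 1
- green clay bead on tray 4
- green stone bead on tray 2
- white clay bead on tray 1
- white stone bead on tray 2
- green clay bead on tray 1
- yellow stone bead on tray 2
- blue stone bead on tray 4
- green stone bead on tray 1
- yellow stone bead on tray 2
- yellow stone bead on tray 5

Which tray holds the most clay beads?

tray 1

Counts by tray (restricted to clay beads): tray 1→4, tray 4→2, tray 5→1, tray 2→1.
The maximum is 4, held uniquely by tray 1.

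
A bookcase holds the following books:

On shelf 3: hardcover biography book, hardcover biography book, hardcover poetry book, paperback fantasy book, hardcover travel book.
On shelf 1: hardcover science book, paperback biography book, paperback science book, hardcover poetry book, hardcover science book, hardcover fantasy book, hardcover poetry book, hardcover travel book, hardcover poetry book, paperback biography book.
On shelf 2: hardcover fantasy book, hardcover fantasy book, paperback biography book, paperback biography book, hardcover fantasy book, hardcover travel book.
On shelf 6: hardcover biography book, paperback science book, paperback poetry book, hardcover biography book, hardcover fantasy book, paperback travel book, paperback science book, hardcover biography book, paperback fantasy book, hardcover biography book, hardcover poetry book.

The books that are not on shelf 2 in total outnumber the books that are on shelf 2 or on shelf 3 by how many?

books that are not on shelf 2: 26.
books on shelf 2 or on shelf 3: 11.
26 − 11 = 15.

15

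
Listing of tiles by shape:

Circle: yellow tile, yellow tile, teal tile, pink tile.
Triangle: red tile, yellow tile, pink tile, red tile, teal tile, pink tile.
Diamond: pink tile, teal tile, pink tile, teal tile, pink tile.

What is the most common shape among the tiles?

Counts by shape: triangle 6, diamond 5, circle 4.
The maximum is 6, held uniquely by triangle.

triangle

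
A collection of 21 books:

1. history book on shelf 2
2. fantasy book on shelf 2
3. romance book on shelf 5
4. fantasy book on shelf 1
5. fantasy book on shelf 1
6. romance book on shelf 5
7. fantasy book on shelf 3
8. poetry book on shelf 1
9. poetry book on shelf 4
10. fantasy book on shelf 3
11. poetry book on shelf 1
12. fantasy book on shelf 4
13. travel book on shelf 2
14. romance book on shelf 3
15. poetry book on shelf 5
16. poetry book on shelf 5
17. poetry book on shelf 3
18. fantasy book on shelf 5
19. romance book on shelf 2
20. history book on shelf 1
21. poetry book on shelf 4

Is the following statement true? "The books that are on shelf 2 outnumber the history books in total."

books on shelf 2: 4.
history books: 2.
The claim requires 4 > 2, which holds.

True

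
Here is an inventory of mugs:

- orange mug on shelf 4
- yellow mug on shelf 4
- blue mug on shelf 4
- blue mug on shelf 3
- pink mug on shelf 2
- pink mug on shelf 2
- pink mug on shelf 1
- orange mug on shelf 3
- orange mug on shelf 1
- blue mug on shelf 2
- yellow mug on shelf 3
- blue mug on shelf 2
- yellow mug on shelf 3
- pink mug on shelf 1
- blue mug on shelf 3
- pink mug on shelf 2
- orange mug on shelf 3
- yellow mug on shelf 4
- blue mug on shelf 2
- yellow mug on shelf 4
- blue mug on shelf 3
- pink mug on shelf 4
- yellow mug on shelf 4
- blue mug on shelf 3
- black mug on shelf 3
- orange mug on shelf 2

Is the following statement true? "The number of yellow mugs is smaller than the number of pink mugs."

False

There are 6 yellow mugs.
There are 6 pink mugs.
The claim requires 6 < 6, which does not hold.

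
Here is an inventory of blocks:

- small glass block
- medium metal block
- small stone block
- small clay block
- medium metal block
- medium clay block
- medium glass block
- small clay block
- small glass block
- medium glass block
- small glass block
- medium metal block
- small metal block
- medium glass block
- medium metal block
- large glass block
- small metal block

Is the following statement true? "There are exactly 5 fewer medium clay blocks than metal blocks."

There is 1 medium clay block.
There are 6 metal blocks.
The claim requires 6 − 1 (= 5) to equal 5, which holds.

True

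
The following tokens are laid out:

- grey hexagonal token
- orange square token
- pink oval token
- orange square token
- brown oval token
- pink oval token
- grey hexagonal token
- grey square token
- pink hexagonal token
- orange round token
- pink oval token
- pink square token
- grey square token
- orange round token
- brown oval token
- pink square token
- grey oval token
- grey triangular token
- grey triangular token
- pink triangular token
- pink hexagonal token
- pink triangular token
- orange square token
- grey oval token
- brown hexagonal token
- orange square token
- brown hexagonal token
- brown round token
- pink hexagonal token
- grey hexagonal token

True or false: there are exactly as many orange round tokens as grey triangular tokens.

True

There are 2 orange round tokens.
There are 2 grey triangular tokens.
The claim requires 2 = 2, which holds.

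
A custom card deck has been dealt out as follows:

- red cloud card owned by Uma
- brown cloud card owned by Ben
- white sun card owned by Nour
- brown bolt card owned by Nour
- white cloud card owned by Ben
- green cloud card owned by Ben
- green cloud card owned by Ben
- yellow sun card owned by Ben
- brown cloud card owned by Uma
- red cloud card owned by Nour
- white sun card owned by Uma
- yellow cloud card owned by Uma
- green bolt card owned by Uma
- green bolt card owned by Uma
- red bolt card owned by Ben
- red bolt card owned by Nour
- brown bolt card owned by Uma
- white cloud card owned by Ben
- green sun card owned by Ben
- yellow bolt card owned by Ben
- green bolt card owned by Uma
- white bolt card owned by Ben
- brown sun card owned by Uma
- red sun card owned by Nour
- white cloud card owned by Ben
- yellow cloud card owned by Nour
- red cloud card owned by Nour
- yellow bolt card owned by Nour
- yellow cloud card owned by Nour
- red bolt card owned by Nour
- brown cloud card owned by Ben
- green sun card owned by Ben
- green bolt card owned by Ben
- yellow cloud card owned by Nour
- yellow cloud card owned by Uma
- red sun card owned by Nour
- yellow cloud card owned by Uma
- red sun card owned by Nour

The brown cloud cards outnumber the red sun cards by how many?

0

brown cloud cards: 3.
red sun cards: 3.
3 − 3 = 0.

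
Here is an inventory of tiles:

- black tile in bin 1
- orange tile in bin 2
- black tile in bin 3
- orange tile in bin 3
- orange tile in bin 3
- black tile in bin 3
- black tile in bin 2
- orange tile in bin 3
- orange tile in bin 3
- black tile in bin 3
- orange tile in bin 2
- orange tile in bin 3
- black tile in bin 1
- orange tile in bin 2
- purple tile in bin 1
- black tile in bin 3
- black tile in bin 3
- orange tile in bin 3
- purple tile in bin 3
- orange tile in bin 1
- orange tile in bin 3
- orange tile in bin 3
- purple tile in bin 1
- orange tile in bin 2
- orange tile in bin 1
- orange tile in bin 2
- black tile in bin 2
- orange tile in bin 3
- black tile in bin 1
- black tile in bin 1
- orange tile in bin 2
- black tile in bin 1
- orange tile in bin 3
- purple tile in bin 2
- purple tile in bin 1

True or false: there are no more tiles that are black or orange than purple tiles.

tiles that are black or orange: 30.
purple tiles: 5.
The claim requires 30 ≤ 5, which does not hold.

False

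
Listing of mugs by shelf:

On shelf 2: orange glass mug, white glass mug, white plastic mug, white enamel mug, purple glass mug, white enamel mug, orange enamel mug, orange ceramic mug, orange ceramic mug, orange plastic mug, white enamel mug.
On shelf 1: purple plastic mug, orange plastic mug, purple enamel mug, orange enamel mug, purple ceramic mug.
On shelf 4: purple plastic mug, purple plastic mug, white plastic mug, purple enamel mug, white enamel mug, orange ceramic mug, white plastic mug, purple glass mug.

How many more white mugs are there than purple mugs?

0

white mugs: 8.
purple mugs: 8.
8 − 8 = 0.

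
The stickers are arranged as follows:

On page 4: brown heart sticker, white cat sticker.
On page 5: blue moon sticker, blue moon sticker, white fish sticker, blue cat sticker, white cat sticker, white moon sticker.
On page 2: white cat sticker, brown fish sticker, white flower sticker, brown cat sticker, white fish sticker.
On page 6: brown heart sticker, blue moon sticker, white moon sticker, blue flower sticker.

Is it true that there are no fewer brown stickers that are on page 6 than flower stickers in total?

There is 1 brown sticker on page 6.
There are 2 flower stickers.
The claim requires 1 ≥ 2, which does not hold.

False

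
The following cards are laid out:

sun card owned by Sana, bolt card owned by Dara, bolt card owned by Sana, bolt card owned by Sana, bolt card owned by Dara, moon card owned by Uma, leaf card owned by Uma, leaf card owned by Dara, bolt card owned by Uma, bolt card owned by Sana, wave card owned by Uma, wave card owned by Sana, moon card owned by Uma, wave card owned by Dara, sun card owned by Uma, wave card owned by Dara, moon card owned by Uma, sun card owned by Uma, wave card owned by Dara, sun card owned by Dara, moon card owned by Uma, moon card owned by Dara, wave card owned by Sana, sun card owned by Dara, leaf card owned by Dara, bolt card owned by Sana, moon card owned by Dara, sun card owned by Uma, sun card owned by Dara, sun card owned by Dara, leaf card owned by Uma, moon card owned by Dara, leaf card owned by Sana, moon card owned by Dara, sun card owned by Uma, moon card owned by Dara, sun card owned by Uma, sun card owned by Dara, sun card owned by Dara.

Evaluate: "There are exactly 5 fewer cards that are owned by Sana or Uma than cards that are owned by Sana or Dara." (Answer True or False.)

Count of cards owned by Sana or Uma: 21.
Count of cards owned by Sana or Dara: 26.
The claim requires 26 − 21 (= 5) to equal 5, which holds.

True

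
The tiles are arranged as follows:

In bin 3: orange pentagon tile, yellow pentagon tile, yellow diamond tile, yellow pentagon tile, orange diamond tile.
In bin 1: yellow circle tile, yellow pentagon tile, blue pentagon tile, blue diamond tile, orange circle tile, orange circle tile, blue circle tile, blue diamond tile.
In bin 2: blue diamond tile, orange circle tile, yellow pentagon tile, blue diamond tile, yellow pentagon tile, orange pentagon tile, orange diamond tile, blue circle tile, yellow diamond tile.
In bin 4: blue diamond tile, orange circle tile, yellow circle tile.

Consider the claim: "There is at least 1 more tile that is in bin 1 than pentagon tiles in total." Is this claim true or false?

False

tiles in bin 1: 8.
pentagon tiles: 8.
The claim requires 8 − 8 = 0 ≥ 1, which does not hold.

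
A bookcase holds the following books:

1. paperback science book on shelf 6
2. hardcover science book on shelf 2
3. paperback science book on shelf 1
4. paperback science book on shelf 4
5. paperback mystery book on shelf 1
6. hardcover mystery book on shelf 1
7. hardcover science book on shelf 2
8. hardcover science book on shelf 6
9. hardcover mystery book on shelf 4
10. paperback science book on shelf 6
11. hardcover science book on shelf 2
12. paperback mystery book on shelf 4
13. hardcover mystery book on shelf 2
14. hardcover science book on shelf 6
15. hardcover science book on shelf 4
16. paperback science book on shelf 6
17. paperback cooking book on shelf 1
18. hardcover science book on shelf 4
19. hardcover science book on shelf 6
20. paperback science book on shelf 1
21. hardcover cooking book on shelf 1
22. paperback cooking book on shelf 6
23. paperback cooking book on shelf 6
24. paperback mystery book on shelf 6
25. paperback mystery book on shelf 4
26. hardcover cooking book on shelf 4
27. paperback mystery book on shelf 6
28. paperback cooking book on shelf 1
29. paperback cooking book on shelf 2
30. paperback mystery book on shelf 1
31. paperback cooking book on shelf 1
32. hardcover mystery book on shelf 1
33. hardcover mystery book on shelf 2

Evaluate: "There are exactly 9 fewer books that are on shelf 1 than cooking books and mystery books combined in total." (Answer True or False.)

There are 10 books on shelf 1.
cooking books: 8; mystery books: 11; combined: 8 + 11 = 19.
The claim requires 19 − 10 (= 9) to equal 9, which holds.

True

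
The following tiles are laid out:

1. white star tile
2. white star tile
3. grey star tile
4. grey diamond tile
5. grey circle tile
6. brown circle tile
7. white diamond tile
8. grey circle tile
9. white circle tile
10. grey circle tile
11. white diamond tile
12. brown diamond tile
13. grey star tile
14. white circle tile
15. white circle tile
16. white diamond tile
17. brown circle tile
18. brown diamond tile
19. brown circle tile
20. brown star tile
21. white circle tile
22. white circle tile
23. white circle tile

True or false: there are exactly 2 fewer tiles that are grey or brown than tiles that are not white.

tiles that are grey or brown: 12.
tiles that are not white: 12.
The claim requires 12 − 12 (= 0) to equal 2, which does not hold.

False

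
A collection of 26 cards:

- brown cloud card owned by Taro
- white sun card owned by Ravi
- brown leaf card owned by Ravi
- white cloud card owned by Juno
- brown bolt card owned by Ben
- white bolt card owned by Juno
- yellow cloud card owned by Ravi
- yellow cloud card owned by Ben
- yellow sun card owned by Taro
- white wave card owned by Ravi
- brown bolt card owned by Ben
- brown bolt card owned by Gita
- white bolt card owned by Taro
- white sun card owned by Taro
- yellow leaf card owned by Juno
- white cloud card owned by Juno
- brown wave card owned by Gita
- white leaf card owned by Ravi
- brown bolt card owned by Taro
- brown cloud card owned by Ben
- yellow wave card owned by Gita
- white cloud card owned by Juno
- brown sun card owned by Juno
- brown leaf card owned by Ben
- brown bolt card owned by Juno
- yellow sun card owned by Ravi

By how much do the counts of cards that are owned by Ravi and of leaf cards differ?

2

cards owned by Ravi: 6. leaf cards: 4.
|6 − 4| = 6 − 4 = 2.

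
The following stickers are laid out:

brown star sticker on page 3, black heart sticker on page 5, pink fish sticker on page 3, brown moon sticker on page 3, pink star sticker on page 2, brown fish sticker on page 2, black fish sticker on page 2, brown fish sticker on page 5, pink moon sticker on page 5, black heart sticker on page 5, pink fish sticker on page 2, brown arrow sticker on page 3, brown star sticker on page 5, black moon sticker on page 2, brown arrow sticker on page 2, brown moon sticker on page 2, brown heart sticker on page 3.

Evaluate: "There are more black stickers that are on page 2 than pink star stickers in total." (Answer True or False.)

black stickers on page 2: 2.
pink star stickers: 1.
The claim requires 2 > 1, which holds.

True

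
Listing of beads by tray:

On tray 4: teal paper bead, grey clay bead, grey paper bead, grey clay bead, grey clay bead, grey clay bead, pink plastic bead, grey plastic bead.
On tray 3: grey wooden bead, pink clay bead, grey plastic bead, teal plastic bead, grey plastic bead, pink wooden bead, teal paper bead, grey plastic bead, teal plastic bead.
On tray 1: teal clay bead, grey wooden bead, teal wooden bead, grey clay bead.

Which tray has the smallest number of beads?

Counts by tray: tray 3→9, tray 4→8, tray 1→4.
The minimum is 4, held uniquely by tray 1.

tray 1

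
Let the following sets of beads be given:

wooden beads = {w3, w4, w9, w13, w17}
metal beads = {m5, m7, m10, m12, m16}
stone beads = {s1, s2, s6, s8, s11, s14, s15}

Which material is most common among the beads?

stone

Counts by material: stone 7, wooden 5, metal 5.
The maximum is 7, held uniquely by stone.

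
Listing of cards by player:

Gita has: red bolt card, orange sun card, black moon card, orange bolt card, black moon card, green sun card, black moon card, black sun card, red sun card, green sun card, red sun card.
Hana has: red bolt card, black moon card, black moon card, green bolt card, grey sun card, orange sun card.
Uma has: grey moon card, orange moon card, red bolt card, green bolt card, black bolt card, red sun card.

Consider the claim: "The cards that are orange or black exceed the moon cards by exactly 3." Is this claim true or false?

|cards that are orange or black| = 11.
|moon cards| = 7.
The claim requires 11 − 7 (= 4) to equal 3, which does not hold.

False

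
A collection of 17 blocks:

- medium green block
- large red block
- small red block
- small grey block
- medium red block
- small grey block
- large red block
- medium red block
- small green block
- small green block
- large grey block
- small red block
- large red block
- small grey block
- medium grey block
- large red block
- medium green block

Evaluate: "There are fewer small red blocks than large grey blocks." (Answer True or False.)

|small red blocks| = 2.
|large grey blocks| = 1.
The claim requires 2 < 1, which does not hold.

False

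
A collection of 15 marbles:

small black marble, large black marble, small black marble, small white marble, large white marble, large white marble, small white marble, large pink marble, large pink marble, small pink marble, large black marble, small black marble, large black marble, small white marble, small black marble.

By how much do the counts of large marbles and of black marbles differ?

large marbles: 7. black marbles: 7.
|7 − 7| = 7 − 7 = 0.

0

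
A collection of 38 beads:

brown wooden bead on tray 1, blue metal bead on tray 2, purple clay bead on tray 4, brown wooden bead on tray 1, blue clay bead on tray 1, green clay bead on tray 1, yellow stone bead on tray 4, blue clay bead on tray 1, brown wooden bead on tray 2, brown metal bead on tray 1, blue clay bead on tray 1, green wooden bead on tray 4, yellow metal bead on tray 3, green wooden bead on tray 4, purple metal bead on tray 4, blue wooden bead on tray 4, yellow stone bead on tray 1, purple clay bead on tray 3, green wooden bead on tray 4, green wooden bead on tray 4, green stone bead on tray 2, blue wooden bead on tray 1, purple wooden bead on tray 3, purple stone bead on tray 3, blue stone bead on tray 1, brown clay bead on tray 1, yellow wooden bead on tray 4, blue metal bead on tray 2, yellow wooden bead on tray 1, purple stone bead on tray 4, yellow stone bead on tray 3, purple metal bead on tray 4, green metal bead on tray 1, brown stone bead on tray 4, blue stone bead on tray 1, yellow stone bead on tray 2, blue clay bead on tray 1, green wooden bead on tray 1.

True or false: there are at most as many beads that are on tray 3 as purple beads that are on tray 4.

False

|beads on tray 3| = 5.
|purple beads on tray 4| = 4.
The claim requires 5 ≤ 4, which does not hold.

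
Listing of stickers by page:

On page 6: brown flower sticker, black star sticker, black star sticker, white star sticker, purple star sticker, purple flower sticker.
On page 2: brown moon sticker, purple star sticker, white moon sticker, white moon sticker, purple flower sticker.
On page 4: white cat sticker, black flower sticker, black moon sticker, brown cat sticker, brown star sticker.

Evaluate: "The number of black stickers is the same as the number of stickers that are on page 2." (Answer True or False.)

False

|black stickers| = 4.
|stickers on page 2| = 5.
The claim requires 4 = 5, which does not hold.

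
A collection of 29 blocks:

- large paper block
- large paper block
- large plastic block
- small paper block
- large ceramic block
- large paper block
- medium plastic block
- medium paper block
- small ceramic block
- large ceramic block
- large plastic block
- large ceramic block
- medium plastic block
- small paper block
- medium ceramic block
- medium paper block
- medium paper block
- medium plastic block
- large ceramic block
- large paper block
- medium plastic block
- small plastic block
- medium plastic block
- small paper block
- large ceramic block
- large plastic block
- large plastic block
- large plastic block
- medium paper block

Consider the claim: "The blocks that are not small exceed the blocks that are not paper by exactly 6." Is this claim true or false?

True

|blocks that are not small| = 24.
|blocks that are not paper| = 18.
The claim requires 24 − 18 (= 6) to equal 6, which holds.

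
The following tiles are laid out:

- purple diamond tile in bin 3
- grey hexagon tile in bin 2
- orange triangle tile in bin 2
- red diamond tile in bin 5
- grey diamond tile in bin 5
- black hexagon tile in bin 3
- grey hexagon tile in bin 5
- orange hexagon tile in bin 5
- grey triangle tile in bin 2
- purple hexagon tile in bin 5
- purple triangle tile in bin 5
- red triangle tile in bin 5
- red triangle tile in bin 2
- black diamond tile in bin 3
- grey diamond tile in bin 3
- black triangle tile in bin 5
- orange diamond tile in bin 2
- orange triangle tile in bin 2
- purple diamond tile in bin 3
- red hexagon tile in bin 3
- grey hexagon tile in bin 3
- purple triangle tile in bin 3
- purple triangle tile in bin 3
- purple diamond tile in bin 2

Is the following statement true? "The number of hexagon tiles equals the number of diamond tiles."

|hexagon tiles| = 7.
|diamond tiles| = 8.
The claim requires 7 = 8, which does not hold.

False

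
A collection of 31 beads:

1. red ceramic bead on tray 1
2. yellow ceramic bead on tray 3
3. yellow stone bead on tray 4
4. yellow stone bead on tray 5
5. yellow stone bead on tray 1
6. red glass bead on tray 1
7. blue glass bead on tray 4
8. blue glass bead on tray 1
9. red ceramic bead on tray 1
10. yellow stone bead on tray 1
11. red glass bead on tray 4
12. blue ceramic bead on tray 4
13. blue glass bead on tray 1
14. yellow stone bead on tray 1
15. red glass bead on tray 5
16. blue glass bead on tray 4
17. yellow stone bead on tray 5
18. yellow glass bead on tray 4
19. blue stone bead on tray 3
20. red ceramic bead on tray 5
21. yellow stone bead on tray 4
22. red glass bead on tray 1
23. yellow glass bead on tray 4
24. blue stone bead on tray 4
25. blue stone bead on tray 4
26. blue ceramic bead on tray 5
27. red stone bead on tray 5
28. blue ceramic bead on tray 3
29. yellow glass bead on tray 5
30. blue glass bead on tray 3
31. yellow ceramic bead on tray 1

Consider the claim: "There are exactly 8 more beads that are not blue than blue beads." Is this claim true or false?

There are 20 beads that are not blue.
There are 11 blue beads.
The claim requires 20 − 11 (= 9) to equal 8, which does not hold.

False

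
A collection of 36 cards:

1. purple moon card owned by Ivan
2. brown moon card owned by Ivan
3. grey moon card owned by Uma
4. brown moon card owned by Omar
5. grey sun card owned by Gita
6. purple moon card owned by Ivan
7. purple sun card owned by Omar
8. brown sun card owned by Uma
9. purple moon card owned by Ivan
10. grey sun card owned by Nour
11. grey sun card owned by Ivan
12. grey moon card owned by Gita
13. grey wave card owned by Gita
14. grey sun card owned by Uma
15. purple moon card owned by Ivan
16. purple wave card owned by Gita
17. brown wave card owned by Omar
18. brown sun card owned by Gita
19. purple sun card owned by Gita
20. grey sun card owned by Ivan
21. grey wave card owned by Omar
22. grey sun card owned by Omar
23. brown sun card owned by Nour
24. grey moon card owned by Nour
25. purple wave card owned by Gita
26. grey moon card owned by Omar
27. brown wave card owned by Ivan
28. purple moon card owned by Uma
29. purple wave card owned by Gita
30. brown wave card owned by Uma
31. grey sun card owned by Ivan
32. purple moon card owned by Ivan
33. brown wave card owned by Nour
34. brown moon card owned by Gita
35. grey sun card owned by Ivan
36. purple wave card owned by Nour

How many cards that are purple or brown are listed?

brown: 10; purple: 12; together 10 + 12 = 22.

22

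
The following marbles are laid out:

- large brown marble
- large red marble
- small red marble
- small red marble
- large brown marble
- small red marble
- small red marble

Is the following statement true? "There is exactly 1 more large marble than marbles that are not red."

large marbles: 3.
marbles that are not red: 2.
The claim requires 3 − 2 (= 1) to equal 1, which holds.

True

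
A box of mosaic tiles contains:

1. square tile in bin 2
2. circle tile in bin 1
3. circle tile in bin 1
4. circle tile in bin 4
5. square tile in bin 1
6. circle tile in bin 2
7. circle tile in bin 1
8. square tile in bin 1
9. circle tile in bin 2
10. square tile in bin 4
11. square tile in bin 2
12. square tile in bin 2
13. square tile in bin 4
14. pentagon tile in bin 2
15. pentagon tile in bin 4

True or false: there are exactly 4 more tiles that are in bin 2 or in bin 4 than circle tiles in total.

There are 10 tiles in bin 2 or in bin 4.
There are 6 circle tiles.
The claim requires 10 − 6 (= 4) to equal 4, which holds.

True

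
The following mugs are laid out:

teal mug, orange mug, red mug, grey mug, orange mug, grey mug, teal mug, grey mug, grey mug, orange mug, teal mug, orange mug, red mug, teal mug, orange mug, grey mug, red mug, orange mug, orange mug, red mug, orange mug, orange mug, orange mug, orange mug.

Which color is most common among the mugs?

Counts by color: orange 11, grey 5, red 4, teal 4.
The maximum is 11, held uniquely by orange.

orange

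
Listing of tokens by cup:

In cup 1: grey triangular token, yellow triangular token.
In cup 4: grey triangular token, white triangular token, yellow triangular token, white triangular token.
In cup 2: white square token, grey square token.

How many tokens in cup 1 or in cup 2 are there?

4

in cup 1: 2; in cup 2: 2; together 2 + 2 = 4.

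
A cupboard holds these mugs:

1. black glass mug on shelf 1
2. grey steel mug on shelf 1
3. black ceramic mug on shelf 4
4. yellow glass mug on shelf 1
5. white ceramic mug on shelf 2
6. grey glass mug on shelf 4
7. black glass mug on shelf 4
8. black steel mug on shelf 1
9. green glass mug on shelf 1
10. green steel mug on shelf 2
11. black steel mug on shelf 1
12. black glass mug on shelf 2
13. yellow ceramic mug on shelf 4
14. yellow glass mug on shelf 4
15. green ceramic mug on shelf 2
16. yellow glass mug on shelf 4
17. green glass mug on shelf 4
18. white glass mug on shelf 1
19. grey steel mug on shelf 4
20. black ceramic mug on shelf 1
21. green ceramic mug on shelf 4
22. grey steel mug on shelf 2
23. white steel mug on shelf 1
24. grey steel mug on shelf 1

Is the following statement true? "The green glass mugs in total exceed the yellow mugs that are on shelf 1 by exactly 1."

True

green glass mugs: 2.
yellow mugs on shelf 1: 1.
The claim requires 2 − 1 (= 1) to equal 1, which holds.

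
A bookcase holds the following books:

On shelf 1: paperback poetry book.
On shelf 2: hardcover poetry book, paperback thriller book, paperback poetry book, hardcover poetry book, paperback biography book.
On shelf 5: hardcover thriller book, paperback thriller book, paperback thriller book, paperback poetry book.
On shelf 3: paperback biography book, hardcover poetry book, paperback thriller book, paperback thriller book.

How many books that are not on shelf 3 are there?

10

Total books: 14; with the excluded value: 4; remaining 14 − 4 = 10.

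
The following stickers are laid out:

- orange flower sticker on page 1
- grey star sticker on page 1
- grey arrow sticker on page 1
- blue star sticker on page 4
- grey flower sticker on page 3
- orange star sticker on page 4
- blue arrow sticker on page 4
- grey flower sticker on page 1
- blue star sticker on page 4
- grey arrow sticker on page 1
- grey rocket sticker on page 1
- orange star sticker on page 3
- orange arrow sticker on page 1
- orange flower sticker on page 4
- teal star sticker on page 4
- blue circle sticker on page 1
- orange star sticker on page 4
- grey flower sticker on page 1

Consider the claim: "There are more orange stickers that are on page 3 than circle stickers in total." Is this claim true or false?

|orange stickers on page 3| = 1.
|circle stickers| = 1.
The claim requires 1 > 1, which does not hold.

False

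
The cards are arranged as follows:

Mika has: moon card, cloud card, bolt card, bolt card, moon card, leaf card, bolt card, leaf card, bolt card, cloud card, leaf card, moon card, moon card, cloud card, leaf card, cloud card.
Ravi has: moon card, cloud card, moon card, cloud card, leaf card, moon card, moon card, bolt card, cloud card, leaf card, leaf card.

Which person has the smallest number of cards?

Counts by player: Mika→16, Ravi→11.
The minimum is 11, held uniquely by Ravi.

Ravi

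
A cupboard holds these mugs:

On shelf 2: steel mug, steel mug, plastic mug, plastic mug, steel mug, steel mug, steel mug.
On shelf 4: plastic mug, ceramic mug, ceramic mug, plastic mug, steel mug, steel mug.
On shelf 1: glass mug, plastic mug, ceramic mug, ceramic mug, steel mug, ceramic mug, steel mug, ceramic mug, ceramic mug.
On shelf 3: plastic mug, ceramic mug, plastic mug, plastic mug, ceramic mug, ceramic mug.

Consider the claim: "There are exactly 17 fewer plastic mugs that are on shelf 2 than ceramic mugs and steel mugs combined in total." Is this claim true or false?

True

|plastic mugs on shelf 2| = 2.
ceramic mugs: 10; steel mugs: 9; combined: 10 + 9 = 19.
The claim requires 19 − 2 (= 17) to equal 17, which holds.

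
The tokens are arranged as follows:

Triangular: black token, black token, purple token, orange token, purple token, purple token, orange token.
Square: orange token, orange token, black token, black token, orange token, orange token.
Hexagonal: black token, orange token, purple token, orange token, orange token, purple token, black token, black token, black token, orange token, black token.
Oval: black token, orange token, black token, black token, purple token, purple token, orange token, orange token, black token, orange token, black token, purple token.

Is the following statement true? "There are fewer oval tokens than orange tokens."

|oval tokens| = 12.
|orange tokens| = 14.
The claim requires 12 < 14, which holds.

True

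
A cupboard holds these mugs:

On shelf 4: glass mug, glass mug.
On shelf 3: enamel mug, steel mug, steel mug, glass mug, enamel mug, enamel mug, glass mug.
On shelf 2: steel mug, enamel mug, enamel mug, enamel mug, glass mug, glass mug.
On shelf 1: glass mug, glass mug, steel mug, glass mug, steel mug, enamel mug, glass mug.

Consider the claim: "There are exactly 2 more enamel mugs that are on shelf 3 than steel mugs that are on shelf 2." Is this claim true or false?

True

enamel mugs on shelf 3: 3.
steel mugs on shelf 2: 1.
The claim requires 3 − 1 (= 2) to equal 2, which holds.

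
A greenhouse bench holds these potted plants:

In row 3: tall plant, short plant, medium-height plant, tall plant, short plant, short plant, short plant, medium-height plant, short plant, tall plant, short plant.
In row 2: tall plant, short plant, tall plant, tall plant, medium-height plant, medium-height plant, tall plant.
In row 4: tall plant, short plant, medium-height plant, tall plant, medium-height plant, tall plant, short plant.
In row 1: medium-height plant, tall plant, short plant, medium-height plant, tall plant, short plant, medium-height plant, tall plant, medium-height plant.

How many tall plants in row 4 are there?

3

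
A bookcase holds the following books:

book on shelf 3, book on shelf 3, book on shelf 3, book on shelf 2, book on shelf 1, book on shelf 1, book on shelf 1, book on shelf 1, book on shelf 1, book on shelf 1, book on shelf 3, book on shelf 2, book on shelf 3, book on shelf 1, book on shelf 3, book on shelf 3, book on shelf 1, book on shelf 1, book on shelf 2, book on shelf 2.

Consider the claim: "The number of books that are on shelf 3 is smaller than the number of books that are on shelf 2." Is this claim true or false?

False

There are 7 books on shelf 3.
There are 4 books on shelf 2.
The claim requires 7 < 4, which does not hold.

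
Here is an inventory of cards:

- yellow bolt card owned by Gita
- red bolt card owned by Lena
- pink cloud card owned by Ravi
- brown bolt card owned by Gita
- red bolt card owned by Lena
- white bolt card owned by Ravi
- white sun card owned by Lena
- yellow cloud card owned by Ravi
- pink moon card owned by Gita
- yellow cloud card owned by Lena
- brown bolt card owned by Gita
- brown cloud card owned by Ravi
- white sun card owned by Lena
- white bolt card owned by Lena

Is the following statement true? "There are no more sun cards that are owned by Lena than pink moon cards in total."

Count of sun cards owned by Lena: 2.
There is 1 pink moon card.
The claim requires 2 ≤ 1, which does not hold.

False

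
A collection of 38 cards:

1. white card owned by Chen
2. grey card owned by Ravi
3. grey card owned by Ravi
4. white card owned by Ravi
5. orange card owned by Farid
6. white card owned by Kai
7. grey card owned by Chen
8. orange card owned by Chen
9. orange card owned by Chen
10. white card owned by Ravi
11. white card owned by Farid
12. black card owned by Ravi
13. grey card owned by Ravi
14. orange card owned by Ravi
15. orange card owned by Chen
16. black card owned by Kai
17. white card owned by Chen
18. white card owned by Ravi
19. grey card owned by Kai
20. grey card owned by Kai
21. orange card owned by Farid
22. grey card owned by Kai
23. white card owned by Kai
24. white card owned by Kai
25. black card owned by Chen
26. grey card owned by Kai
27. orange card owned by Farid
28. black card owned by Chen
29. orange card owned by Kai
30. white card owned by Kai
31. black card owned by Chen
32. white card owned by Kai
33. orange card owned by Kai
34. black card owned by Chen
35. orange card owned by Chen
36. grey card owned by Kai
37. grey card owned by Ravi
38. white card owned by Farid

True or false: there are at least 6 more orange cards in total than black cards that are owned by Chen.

True

|orange cards| = 10.
|black cards owned by Chen| = 4.
The claim requires 10 − 4 = 6 ≥ 6, which holds.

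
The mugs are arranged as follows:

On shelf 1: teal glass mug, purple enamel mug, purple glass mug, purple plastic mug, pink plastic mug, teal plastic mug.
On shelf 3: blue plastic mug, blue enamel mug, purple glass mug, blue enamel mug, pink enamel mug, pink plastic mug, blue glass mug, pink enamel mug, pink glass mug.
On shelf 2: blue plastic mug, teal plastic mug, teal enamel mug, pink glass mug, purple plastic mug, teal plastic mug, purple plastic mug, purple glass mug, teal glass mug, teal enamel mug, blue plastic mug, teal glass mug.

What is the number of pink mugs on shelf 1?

1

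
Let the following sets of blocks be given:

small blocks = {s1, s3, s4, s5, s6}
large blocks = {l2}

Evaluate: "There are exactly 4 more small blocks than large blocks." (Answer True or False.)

There are 5 small blocks.
There is 1 large block.
The claim requires 5 − 1 (= 4) to equal 4, which holds.

True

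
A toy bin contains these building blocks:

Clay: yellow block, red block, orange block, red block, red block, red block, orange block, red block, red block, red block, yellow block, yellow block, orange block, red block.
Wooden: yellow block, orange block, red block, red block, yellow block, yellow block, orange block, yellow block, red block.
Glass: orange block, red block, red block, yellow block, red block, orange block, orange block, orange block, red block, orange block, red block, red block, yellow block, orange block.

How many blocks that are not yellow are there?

Total blocks: 37; with the excluded value: 9; remaining 37 − 9 = 28.

28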